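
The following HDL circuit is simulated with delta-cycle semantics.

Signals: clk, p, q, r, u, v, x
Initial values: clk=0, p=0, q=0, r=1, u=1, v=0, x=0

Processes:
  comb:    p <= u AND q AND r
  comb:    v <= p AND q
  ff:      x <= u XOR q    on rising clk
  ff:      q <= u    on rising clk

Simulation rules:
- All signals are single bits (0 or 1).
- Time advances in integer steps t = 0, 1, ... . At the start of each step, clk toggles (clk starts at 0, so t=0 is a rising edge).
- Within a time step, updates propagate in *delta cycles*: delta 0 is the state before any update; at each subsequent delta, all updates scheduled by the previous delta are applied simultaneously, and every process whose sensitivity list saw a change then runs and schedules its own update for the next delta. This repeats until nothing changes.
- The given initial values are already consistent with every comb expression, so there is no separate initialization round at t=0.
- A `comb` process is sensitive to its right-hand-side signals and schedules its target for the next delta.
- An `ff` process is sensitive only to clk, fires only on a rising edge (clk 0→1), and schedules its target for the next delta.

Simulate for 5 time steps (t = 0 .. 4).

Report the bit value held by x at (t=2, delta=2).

t0.Δ0 q=0 v=0 x=0 u=1 clk=0 p=0 r=1
t0.Δ1 q=0 v=0 x=0 u=1 clk=1 p=0 r=1
t0.Δ2 q=1 v=0 x=1 u=1 clk=1 p=0 r=1
t0.Δ3 q=1 v=0 x=1 u=1 clk=1 p=1 r=1
t0.Δ4 q=1 v=1 x=1 u=1 clk=1 p=1 r=1
t1.Δ0 q=1 v=1 x=1 u=1 clk=1 p=1 r=1
t1.Δ1 q=1 v=1 x=1 u=1 clk=0 p=1 r=1
t2.Δ0 q=1 v=1 x=1 u=1 clk=0 p=1 r=1
t2.Δ1 q=1 v=1 x=1 u=1 clk=1 p=1 r=1
t2.Δ2 q=1 v=1 x=0 u=1 clk=1 p=1 r=1
t3.Δ0 q=1 v=1 x=0 u=1 clk=1 p=1 r=1
t3.Δ1 q=1 v=1 x=0 u=1 clk=0 p=1 r=1
t4.Δ0 q=1 v=1 x=0 u=1 clk=0 p=1 r=1
t4.Δ1 q=1 v=1 x=0 u=1 clk=1 p=1 r=1

0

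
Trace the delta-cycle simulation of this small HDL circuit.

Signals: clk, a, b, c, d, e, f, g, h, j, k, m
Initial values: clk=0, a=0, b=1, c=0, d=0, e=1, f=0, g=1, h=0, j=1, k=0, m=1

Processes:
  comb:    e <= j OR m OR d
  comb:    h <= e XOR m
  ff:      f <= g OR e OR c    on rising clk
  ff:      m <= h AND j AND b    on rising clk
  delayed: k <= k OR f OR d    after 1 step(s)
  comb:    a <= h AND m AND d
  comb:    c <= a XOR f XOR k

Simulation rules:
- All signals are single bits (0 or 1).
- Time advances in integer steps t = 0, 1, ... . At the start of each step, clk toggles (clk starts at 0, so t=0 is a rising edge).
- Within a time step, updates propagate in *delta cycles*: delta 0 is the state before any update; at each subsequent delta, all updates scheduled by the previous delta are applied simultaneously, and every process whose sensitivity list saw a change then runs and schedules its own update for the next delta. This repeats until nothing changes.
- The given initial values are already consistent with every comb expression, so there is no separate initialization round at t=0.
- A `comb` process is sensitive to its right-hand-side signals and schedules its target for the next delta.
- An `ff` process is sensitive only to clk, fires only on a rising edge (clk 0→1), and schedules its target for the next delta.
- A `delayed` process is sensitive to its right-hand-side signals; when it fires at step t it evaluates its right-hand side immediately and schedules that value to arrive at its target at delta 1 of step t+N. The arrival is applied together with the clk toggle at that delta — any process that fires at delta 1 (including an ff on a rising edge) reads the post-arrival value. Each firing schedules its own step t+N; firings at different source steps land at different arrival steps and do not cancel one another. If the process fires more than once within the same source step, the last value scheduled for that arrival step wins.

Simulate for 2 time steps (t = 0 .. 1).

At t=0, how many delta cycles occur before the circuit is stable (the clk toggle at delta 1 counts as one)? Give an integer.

3

t=0 Δ0: d=0 g=1 m=1 f=0 a=0 k=0 e=1 j=1 clk=0 h=0 c=0 b=1
  Δ1: clk:0→1
  Δ2: m:1→0, f:0→1
  Δ3: h:0→1, c:0→1
  (3Δ to stable)
t=1 Δ0: d=0 g=1 m=0 f=1 a=0 k=0 e=1 j=1 clk=1 h=1 c=1 b=1
  Δ1: k:0→1, clk:1→0
  Δ2: c:1→0
  (2Δ to stable)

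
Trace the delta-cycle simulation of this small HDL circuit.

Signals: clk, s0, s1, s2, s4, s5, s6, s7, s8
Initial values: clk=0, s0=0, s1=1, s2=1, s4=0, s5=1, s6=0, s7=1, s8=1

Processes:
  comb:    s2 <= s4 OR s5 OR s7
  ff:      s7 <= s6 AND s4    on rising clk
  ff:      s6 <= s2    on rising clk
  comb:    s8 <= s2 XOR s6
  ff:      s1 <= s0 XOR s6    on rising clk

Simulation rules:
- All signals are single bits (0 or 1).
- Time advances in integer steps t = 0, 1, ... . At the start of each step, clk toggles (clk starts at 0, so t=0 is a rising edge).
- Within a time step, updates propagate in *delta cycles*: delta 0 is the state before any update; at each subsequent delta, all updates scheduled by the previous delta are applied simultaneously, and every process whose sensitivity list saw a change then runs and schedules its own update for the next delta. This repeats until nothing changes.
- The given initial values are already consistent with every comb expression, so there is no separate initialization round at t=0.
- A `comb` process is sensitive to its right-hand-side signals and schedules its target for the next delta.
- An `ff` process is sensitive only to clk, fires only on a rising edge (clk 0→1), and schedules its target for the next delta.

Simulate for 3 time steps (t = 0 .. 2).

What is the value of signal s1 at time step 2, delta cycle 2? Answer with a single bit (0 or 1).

t0.Δ0 s0=0 s6=0 s7=1 s5=1 clk=0 s8=1 s4=0 s2=1 s1=1
t0.Δ1 s0=0 s6=0 s7=1 s5=1 clk=1 s8=1 s4=0 s2=1 s1=1
t0.Δ2 s0=0 s6=1 s7=0 s5=1 clk=1 s8=1 s4=0 s2=1 s1=0
t0.Δ3 s0=0 s6=1 s7=0 s5=1 clk=1 s8=0 s4=0 s2=1 s1=0
t1.Δ0 s0=0 s6=1 s7=0 s5=1 clk=1 s8=0 s4=0 s2=1 s1=0
t1.Δ1 s0=0 s6=1 s7=0 s5=1 clk=0 s8=0 s4=0 s2=1 s1=0
t2.Δ0 s0=0 s6=1 s7=0 s5=1 clk=0 s8=0 s4=0 s2=1 s1=0
t2.Δ1 s0=0 s6=1 s7=0 s5=1 clk=1 s8=0 s4=0 s2=1 s1=0
t2.Δ2 s0=0 s6=1 s7=0 s5=1 clk=1 s8=0 s4=0 s2=1 s1=1

1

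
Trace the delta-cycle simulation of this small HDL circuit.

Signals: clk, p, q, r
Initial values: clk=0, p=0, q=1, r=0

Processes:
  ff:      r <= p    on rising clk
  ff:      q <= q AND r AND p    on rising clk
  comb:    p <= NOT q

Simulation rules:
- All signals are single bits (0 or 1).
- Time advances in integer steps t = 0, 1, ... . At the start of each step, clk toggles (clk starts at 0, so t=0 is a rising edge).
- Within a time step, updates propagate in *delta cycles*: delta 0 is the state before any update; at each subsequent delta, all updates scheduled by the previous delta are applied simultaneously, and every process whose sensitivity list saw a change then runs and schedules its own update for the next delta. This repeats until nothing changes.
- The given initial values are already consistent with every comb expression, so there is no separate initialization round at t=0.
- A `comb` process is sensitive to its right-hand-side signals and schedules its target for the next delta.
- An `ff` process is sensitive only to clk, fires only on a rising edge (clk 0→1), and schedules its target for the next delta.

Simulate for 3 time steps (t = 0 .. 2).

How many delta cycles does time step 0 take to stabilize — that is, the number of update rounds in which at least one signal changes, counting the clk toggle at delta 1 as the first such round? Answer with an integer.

3

t=0 Δ0: r=0 q=1 p=0 clk=0
  Δ1: clk:0→1
  Δ2: q:1→0
  Δ3: p:0→1
  (3Δ to stable)
t=1 Δ0: r=0 q=0 p=1 clk=1
  Δ1: clk:1→0
  (1Δ to stable)
t=2 Δ0: r=0 q=0 p=1 clk=0
  Δ1: clk:0→1
  Δ2: r:0→1
  (2Δ to stable)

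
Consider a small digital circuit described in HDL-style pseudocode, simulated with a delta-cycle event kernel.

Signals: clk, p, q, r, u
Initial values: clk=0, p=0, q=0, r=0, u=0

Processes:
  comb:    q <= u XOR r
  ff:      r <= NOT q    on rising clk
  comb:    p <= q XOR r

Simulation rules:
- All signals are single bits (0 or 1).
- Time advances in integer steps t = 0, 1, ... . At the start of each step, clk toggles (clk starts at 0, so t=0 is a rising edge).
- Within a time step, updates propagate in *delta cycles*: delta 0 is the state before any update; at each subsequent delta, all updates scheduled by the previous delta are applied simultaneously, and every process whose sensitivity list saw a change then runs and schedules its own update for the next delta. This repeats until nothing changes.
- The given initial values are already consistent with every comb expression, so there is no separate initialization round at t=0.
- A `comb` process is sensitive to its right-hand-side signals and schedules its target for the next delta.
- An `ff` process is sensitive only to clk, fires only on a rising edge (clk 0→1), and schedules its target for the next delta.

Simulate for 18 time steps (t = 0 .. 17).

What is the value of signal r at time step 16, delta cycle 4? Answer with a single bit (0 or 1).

t=0 Δ0: u=0 clk=0 q=0 p=0 r=0
  Δ1: clk:0→1
  Δ2: r:0→1
  Δ3: q:0→1, p:0→1
  Δ4: p:1→0
  (4Δ to stable)
t=1 Δ0: u=0 clk=1 q=1 p=0 r=1
  Δ1: clk:1→0
  (1Δ to stable)
t=2 Δ0: u=0 clk=0 q=1 p=0 r=1
  Δ1: clk:0→1
  Δ2: r:1→0
  Δ3: q:1→0, p:0→1
  Δ4: p:1→0
  (4Δ to stable)
t=3 Δ0: u=0 clk=1 q=0 p=0 r=0
  Δ1: clk:1→0
  (1Δ to stable)
t=4 Δ0: u=0 clk=0 q=0 p=0 r=0
  Δ1: clk:0→1
  Δ2: r:0→1
  Δ3: q:0→1, p:0→1
  Δ4: p:1→0
  (4Δ to stable)
t=5 Δ0: u=0 clk=1 q=1 p=0 r=1
  Δ1: clk:1→0
  (1Δ to stable)
t=6 Δ0: u=0 clk=0 q=1 p=0 r=1
  Δ1: clk:0→1
  Δ2: r:1→0
  Δ3: q:1→0, p:0→1
  Δ4: p:1→0
  (4Δ to stable)
t=7 Δ0: u=0 clk=1 q=0 p=0 r=0
  Δ1: clk:1→0
  (1Δ to stable)
t=8 Δ0: u=0 clk=0 q=0 p=0 r=0
  Δ1: clk:0→1
  Δ2: r:0→1
  Δ3: q:0→1, p:0→1
  Δ4: p:1→0
  (4Δ to stable)
t=9 Δ0: u=0 clk=1 q=1 p=0 r=1
  Δ1: clk:1→0
  (1Δ to stable)
t=10 Δ0: u=0 clk=0 q=1 p=0 r=1
  Δ1: clk:0→1
  Δ2: r:1→0
  Δ3: q:1→0, p:0→1
  Δ4: p:1→0
  (4Δ to stable)
t=11 Δ0: u=0 clk=1 q=0 p=0 r=0
  Δ1: clk:1→0
  (1Δ to stable)
t=12 Δ0: u=0 clk=0 q=0 p=0 r=0
  Δ1: clk:0→1
  Δ2: r:0→1
  Δ3: q:0→1, p:0→1
  Δ4: p:1→0
  (4Δ to stable)
t=13 Δ0: u=0 clk=1 q=1 p=0 r=1
  Δ1: clk:1→0
  (1Δ to stable)
t=14 Δ0: u=0 clk=0 q=1 p=0 r=1
  Δ1: clk:0→1
  Δ2: r:1→0
  Δ3: q:1→0, p:0→1
  Δ4: p:1→0
  (4Δ to stable)
t=15 Δ0: u=0 clk=1 q=0 p=0 r=0
  Δ1: clk:1→0
  (1Δ to stable)
t=16 Δ0: u=0 clk=0 q=0 p=0 r=0
  Δ1: clk:0→1
  Δ2: r:0→1
  Δ3: q:0→1, p:0→1
  Δ4: p:1→0
  (4Δ to stable)
t=17 Δ0: u=0 clk=1 q=1 p=0 r=1
  Δ1: clk:1→0
  (1Δ to stable)

1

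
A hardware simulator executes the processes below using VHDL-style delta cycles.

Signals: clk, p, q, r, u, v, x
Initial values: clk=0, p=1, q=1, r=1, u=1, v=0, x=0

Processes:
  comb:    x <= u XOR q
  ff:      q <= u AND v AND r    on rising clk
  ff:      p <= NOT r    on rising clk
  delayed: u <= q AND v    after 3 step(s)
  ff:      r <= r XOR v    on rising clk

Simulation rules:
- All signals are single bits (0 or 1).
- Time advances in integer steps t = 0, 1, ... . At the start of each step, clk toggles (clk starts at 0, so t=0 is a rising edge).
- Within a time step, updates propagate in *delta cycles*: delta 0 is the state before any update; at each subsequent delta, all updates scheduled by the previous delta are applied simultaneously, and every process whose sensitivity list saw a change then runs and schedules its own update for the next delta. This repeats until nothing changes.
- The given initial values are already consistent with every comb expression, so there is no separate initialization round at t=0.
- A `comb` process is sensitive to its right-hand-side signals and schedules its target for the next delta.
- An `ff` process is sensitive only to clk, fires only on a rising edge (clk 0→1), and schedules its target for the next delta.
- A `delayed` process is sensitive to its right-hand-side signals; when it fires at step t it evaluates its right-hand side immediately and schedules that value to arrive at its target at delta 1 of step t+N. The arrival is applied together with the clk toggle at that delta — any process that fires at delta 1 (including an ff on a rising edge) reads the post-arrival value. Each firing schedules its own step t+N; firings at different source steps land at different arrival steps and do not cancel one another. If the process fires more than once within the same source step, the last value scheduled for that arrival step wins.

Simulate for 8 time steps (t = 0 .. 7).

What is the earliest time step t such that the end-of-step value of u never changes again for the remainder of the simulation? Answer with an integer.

t=0 Δ0: x=0 v=0 q=1 p=1 clk=0 r=1 u=1
  Δ1: clk:0→1
  Δ2: q:1→0, p:1→0
  Δ3: x:0→1
  (3Δ to stable)
t=1 Δ0: x=1 v=0 q=0 p=0 clk=1 r=1 u=1
  Δ1: clk:1→0
  (1Δ to stable)
t=2 Δ0: x=1 v=0 q=0 p=0 clk=0 r=1 u=1
  Δ1: clk:0→1
  (1Δ to stable)
t=3 Δ0: x=1 v=0 q=0 p=0 clk=1 r=1 u=1
  Δ1: clk:1→0, u:1→0
  Δ2: x:1→0
  (2Δ to stable)
t=4 Δ0: x=0 v=0 q=0 p=0 clk=0 r=1 u=0
  Δ1: clk:0→1
  (1Δ to stable)
t=5 Δ0: x=0 v=0 q=0 p=0 clk=1 r=1 u=0
  Δ1: clk:1→0
  (1Δ to stable)
t=6 Δ0: x=0 v=0 q=0 p=0 clk=0 r=1 u=0
  Δ1: clk:0→1
  (1Δ to stable)
t=7 Δ0: x=0 v=0 q=0 p=0 clk=1 r=1 u=0
  Δ1: clk:1→0
  (1Δ to stable)

3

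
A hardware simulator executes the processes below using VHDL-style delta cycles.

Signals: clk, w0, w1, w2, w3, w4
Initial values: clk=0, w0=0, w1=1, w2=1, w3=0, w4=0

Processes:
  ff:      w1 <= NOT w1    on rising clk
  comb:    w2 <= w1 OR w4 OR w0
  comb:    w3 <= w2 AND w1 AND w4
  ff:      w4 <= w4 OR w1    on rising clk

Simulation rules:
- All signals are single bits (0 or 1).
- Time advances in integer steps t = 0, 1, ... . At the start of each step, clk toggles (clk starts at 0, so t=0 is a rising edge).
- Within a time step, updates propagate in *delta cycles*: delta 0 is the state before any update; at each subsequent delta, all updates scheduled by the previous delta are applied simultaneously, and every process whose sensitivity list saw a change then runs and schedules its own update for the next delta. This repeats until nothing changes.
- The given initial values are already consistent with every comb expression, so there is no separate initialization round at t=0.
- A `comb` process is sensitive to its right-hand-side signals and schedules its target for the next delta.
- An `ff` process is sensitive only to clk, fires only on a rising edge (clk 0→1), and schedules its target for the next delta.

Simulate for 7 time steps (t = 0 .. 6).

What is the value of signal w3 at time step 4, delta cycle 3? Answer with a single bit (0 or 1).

0

[bits: w2,w0,w3,w1,w4,clk]
t=0: Δ0=100100 Δ1=100101 Δ2=100011 | 2Δ
t=1: Δ0=100011 Δ1=100010 | 1Δ
t=2: Δ0=100010 Δ1=100011 Δ2=100111 Δ3=101111 | 3Δ
t=3: Δ0=101111 Δ1=101110 | 1Δ
t=4: Δ0=101110 Δ1=101111 Δ2=101011 Δ3=100011 | 3Δ
t=5: Δ0=100011 Δ1=100010 | 1Δ
t=6: Δ0=100010 Δ1=100011 Δ2=100111 Δ3=101111 | 3Δ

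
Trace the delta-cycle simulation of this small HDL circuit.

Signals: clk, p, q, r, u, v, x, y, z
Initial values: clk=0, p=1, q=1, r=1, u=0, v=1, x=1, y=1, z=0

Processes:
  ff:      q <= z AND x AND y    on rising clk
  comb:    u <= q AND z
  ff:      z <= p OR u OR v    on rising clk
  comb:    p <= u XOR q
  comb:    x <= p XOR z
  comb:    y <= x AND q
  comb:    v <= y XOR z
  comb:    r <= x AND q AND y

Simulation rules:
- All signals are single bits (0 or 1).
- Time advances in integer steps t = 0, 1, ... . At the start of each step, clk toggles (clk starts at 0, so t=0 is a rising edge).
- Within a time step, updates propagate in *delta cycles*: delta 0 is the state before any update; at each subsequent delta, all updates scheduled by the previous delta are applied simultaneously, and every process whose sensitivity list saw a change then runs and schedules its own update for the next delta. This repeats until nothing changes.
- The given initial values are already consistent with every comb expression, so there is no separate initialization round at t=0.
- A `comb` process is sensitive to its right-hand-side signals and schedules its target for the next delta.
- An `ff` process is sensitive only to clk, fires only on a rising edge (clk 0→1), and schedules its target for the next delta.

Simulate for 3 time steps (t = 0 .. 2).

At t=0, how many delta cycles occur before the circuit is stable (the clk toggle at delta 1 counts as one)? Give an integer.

4

t0.Δ0 y=1 p=1 clk=0 v=1 x=1 u=0 q=1 z=0 r=1
t0.Δ1 y=1 p=1 clk=1 v=1 x=1 u=0 q=1 z=0 r=1
t0.Δ2 y=1 p=1 clk=1 v=1 x=1 u=0 q=0 z=1 r=1
t0.Δ3 y=0 p=0 clk=1 v=0 x=0 u=0 q=0 z=1 r=0
t0.Δ4 y=0 p=0 clk=1 v=1 x=1 u=0 q=0 z=1 r=0
t1.Δ0 y=0 p=0 clk=1 v=1 x=1 u=0 q=0 z=1 r=0
t1.Δ1 y=0 p=0 clk=0 v=1 x=1 u=0 q=0 z=1 r=0
t2.Δ0 y=0 p=0 clk=0 v=1 x=1 u=0 q=0 z=1 r=0
t2.Δ1 y=0 p=0 clk=1 v=1 x=1 u=0 q=0 z=1 r=0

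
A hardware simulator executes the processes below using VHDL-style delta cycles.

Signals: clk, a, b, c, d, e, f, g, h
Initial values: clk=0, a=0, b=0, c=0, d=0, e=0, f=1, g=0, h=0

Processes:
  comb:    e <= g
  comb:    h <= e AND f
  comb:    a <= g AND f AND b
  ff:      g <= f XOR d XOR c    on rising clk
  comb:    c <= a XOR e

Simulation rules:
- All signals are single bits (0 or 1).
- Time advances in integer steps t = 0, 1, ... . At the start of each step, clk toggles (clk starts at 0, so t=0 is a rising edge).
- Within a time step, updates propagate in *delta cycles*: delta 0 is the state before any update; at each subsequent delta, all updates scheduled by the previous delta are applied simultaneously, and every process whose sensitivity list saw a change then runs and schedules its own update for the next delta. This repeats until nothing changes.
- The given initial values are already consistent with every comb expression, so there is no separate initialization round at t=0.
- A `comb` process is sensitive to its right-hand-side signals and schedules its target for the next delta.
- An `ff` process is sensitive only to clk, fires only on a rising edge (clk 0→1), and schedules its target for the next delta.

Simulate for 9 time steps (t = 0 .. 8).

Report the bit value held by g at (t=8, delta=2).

1

[bits: c,d,a,clk,f,e,b,h,g]
t=0: Δ0=000010000 Δ1=000110000 Δ2=000110001 Δ3=000111001 Δ4=100111011 | 4Δ
t=1: Δ0=100111011 Δ1=100011011 | 1Δ
t=2: Δ0=100011011 Δ1=100111011 Δ2=100111010 Δ3=100110010 Δ4=000110000 | 4Δ
t=3: Δ0=000110000 Δ1=000010000 | 1Δ
t=4: Δ0=000010000 Δ1=000110000 Δ2=000110001 Δ3=000111001 Δ4=100111011 | 4Δ
t=5: Δ0=100111011 Δ1=100011011 | 1Δ
t=6: Δ0=100011011 Δ1=100111011 Δ2=100111010 Δ3=100110010 Δ4=000110000 | 4Δ
t=7: Δ0=000110000 Δ1=000010000 | 1Δ
t=8: Δ0=000010000 Δ1=000110000 Δ2=000110001 Δ3=000111001 Δ4=100111011 | 4Δ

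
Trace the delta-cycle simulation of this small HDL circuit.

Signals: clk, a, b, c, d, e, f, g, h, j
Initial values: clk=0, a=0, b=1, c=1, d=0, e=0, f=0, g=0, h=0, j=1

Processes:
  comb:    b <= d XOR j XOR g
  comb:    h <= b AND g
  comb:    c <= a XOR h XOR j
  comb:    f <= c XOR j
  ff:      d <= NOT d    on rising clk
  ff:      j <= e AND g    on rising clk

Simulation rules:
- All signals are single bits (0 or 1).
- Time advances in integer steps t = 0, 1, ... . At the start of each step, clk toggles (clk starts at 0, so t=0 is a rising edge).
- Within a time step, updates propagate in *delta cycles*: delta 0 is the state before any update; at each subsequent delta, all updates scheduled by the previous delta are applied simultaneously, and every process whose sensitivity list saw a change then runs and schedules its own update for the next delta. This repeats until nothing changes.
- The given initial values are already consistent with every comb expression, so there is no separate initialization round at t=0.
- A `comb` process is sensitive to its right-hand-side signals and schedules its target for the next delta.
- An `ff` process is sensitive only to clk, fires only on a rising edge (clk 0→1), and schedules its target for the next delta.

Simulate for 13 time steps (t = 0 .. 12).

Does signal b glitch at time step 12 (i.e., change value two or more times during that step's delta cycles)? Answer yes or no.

no

t=0 Δ0: d=0 h=0 c=1 a=0 g=0 j=1 f=0 clk=0 b=1 e=0
  Δ1: clk:0→1
  Δ2: d:0→1, j:1→0
  Δ3: c:1→0, f:0→1
  Δ4: f:1→0
  (4Δ to stable)
t=1 Δ0: d=1 h=0 c=0 a=0 g=0 j=0 f=0 clk=1 b=1 e=0
  Δ1: clk:1→0
  (1Δ to stable)
t=2 Δ0: d=1 h=0 c=0 a=0 g=0 j=0 f=0 clk=0 b=1 e=0
  Δ1: clk:0→1
  Δ2: d:1→0
  Δ3: b:1→0
  (3Δ to stable)
t=3 Δ0: d=0 h=0 c=0 a=0 g=0 j=0 f=0 clk=1 b=0 e=0
  Δ1: clk:1→0
  (1Δ to stable)
t=4 Δ0: d=0 h=0 c=0 a=0 g=0 j=0 f=0 clk=0 b=0 e=0
  Δ1: clk:0→1
  Δ2: d:0→1
  Δ3: b:0→1
  (3Δ to stable)
t=5 Δ0: d=1 h=0 c=0 a=0 g=0 j=0 f=0 clk=1 b=1 e=0
  Δ1: clk:1→0
  (1Δ to stable)
t=6 Δ0: d=1 h=0 c=0 a=0 g=0 j=0 f=0 clk=0 b=1 e=0
  Δ1: clk:0→1
  Δ2: d:1→0
  Δ3: b:1→0
  (3Δ to stable)
t=7 Δ0: d=0 h=0 c=0 a=0 g=0 j=0 f=0 clk=1 b=0 e=0
  Δ1: clk:1→0
  (1Δ to stable)
t=8 Δ0: d=0 h=0 c=0 a=0 g=0 j=0 f=0 clk=0 b=0 e=0
  Δ1: clk:0→1
  Δ2: d:0→1
  Δ3: b:0→1
  (3Δ to stable)
t=9 Δ0: d=1 h=0 c=0 a=0 g=0 j=0 f=0 clk=1 b=1 e=0
  Δ1: clk:1→0
  (1Δ to stable)
t=10 Δ0: d=1 h=0 c=0 a=0 g=0 j=0 f=0 clk=0 b=1 e=0
  Δ1: clk:0→1
  Δ2: d:1→0
  Δ3: b:1→0
  (3Δ to stable)
t=11 Δ0: d=0 h=0 c=0 a=0 g=0 j=0 f=0 clk=1 b=0 e=0
  Δ1: clk:1→0
  (1Δ to stable)
t=12 Δ0: d=0 h=0 c=0 a=0 g=0 j=0 f=0 clk=0 b=0 e=0
  Δ1: clk:0→1
  Δ2: d:0→1
  Δ3: b:0→1
  (3Δ to stable)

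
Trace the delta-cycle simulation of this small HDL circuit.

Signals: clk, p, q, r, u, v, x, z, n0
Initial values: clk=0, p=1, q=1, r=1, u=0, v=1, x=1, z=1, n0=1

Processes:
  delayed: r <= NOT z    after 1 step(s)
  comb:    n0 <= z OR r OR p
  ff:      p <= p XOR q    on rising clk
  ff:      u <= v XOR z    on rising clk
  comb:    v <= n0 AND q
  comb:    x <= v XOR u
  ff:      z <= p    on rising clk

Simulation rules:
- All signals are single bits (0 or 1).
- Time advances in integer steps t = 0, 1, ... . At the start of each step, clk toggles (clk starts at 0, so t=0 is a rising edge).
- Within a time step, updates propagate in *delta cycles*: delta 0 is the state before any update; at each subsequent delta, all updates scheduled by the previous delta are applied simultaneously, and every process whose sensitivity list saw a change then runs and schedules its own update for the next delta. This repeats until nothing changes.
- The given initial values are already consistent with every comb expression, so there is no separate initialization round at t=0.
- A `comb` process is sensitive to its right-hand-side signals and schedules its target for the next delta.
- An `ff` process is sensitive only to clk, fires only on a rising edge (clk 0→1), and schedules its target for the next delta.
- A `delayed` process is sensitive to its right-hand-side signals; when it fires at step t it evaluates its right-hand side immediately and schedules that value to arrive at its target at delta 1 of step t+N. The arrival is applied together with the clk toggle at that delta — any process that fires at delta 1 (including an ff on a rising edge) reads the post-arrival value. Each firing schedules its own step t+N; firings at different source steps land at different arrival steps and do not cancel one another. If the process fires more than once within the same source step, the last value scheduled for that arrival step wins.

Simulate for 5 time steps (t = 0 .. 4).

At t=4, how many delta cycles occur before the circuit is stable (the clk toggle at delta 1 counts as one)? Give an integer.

t0.Δ0 r=1 clk=0 n0=1 v=1 q=1 z=1 x=1 u=0 p=1
t0.Δ1 r=1 clk=1 n0=1 v=1 q=1 z=1 x=1 u=0 p=1
t0.Δ2 r=1 clk=1 n0=1 v=1 q=1 z=1 x=1 u=0 p=0
t1.Δ0 r=1 clk=1 n0=1 v=1 q=1 z=1 x=1 u=0 p=0
t1.Δ1 r=1 clk=0 n0=1 v=1 q=1 z=1 x=1 u=0 p=0
t2.Δ0 r=1 clk=0 n0=1 v=1 q=1 z=1 x=1 u=0 p=0
t2.Δ1 r=1 clk=1 n0=1 v=1 q=1 z=1 x=1 u=0 p=0
t2.Δ2 r=1 clk=1 n0=1 v=1 q=1 z=0 x=1 u=0 p=1
t3.Δ0 r=1 clk=1 n0=1 v=1 q=1 z=0 x=1 u=0 p=1
t3.Δ1 r=1 clk=0 n0=1 v=1 q=1 z=0 x=1 u=0 p=1
t4.Δ0 r=1 clk=0 n0=1 v=1 q=1 z=0 x=1 u=0 p=1
t4.Δ1 r=1 clk=1 n0=1 v=1 q=1 z=0 x=1 u=0 p=1
t4.Δ2 r=1 clk=1 n0=1 v=1 q=1 z=1 x=1 u=1 p=0
t4.Δ3 r=1 clk=1 n0=1 v=1 q=1 z=1 x=0 u=1 p=0

3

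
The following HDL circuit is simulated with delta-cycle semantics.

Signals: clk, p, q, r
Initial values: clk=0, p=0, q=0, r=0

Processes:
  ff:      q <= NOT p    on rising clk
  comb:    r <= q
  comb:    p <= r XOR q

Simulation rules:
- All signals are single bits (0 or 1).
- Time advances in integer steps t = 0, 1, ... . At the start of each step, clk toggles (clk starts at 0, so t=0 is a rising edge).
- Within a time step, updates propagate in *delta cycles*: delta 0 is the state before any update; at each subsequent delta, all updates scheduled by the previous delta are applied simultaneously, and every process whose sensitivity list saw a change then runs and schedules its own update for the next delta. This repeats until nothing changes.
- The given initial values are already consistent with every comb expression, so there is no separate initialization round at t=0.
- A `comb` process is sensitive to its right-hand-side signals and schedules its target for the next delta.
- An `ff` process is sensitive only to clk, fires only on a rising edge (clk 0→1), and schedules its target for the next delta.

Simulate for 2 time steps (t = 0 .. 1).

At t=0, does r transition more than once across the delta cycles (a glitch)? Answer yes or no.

[bits: r,p,clk,q]
t=0: Δ0=0000 Δ1=0010 Δ2=0011 Δ3=1111 Δ4=1011 | 4Δ
t=1: Δ0=1011 Δ1=1001 | 1Δ

no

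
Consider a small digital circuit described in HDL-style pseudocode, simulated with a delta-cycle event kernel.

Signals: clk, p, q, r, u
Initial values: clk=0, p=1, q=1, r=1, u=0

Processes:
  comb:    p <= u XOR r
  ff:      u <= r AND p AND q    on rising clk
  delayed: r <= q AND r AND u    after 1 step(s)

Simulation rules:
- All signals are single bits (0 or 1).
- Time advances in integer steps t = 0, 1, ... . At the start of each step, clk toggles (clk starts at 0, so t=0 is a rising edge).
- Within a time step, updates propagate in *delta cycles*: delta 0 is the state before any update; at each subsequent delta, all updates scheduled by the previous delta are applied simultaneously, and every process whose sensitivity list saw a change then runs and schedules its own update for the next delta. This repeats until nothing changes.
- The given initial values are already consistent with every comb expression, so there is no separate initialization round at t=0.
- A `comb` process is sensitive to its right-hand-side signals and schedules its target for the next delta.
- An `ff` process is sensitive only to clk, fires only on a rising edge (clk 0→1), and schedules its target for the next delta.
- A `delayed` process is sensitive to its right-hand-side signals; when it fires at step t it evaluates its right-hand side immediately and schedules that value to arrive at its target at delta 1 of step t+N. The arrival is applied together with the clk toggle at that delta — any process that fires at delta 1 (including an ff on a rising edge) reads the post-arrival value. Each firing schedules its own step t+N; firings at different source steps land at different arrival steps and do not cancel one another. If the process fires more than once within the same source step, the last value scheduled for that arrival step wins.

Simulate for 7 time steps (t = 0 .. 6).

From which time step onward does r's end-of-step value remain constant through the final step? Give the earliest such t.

3

t0.Δ0 q=1 clk=0 u=0 r=1 p=1
t0.Δ1 q=1 clk=1 u=0 r=1 p=1
t0.Δ2 q=1 clk=1 u=1 r=1 p=1
t0.Δ3 q=1 clk=1 u=1 r=1 p=0
t1.Δ0 q=1 clk=1 u=1 r=1 p=0
t1.Δ1 q=1 clk=0 u=1 r=1 p=0
t2.Δ0 q=1 clk=0 u=1 r=1 p=0
t2.Δ1 q=1 clk=1 u=1 r=1 p=0
t2.Δ2 q=1 clk=1 u=0 r=1 p=0
t2.Δ3 q=1 clk=1 u=0 r=1 p=1
t3.Δ0 q=1 clk=1 u=0 r=1 p=1
t3.Δ1 q=1 clk=0 u=0 r=0 p=1
t3.Δ2 q=1 clk=0 u=0 r=0 p=0
t4.Δ0 q=1 clk=0 u=0 r=0 p=0
t4.Δ1 q=1 clk=1 u=0 r=0 p=0
t5.Δ0 q=1 clk=1 u=0 r=0 p=0
t5.Δ1 q=1 clk=0 u=0 r=0 p=0
t6.Δ0 q=1 clk=0 u=0 r=0 p=0
t6.Δ1 q=1 clk=1 u=0 r=0 p=0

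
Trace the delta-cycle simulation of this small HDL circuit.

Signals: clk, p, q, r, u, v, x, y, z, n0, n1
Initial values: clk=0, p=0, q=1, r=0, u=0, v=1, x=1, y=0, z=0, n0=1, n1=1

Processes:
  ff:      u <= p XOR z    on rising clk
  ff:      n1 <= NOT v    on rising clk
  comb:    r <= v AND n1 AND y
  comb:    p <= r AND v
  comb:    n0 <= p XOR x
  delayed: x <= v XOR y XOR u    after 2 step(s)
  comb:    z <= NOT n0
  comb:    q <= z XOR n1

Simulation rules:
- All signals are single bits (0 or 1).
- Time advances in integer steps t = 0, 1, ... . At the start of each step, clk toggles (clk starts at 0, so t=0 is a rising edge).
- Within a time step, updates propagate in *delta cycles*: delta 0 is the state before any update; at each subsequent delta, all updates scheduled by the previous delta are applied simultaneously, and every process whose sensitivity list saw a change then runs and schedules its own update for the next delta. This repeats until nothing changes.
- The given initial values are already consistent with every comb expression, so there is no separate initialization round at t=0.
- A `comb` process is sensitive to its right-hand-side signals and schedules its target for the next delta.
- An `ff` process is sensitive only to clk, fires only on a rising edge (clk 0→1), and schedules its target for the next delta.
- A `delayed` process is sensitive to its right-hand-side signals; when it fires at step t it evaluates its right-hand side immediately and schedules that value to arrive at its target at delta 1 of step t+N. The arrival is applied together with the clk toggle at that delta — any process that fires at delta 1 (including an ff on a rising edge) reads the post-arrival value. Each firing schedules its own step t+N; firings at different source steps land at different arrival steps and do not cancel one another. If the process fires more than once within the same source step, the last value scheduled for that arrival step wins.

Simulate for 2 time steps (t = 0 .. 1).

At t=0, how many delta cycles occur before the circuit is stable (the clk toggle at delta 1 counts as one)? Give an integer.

3

t=0 Δ0: clk=0 z=0 y=0 r=0 v=1 n1=1 n0=1 q=1 x=1 p=0 u=0
  Δ1: clk:0→1
  Δ2: n1:1→0
  Δ3: q:1→0
  (3Δ to stable)
t=1 Δ0: clk=1 z=0 y=0 r=0 v=1 n1=0 n0=1 q=0 x=1 p=0 u=0
  Δ1: clk:1→0
  (1Δ to stable)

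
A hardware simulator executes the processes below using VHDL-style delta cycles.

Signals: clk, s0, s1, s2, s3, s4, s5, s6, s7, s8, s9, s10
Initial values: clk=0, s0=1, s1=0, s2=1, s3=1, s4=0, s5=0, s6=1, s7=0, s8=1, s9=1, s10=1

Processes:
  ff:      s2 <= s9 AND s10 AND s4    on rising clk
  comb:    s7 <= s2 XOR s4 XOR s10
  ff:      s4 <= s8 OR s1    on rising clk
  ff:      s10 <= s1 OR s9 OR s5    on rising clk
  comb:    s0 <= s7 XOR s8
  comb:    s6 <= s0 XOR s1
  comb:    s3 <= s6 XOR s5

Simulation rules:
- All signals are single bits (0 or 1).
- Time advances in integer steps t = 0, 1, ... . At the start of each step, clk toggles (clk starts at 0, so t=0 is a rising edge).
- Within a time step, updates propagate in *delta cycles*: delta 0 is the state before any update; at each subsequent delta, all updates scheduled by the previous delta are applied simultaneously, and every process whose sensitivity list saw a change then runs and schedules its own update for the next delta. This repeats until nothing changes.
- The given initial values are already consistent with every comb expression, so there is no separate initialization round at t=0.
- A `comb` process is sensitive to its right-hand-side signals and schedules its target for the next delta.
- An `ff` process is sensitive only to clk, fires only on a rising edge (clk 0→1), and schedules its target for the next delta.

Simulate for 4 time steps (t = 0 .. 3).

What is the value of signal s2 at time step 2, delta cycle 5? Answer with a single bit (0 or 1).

1

t=0 Δ0: s2=1 clk=0 s10=1 s7=0 s8=1 s5=0 s9=1 s4=0 s0=1 s6=1 s3=1 s1=0
  Δ1: clk:0→1
  Δ2: s2:1→0, s4:0→1
  (2Δ to stable)
t=1 Δ0: s2=0 clk=1 s10=1 s7=0 s8=1 s5=0 s9=1 s4=1 s0=1 s6=1 s3=1 s1=0
  Δ1: clk:1→0
  (1Δ to stable)
t=2 Δ0: s2=0 clk=0 s10=1 s7=0 s8=1 s5=0 s9=1 s4=1 s0=1 s6=1 s3=1 s1=0
  Δ1: clk:0→1
  Δ2: s2:0→1
  Δ3: s7:0→1
  Δ4: s0:1→0
  Δ5: s6:1→0
  Δ6: s3:1→0
  (6Δ to stable)
t=3 Δ0: s2=1 clk=1 s10=1 s7=1 s8=1 s5=0 s9=1 s4=1 s0=0 s6=0 s3=0 s1=0
  Δ1: clk:1→0
  (1Δ to stable)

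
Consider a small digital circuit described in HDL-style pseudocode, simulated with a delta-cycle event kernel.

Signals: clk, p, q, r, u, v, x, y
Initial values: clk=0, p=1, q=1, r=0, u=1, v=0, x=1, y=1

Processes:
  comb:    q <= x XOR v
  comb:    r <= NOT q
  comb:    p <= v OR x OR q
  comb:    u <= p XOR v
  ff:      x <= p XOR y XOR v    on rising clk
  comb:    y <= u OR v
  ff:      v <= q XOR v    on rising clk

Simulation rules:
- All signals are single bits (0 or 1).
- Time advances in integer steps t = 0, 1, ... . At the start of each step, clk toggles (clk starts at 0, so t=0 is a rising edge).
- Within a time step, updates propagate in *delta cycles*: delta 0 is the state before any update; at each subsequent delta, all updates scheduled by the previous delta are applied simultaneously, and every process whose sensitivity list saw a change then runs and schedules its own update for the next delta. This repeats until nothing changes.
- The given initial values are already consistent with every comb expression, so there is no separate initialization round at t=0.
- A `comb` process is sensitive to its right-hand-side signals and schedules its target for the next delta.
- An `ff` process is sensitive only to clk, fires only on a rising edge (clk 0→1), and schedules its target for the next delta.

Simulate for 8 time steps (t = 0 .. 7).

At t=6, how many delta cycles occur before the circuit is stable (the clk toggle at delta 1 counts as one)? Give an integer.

4

[bits: u,v,x,q,y,p,clk,r]
t=0: Δ0=10111100 Δ1=10111110 Δ2=11011110 Δ3=01011110 | 3Δ
t=1: Δ0=01011110 Δ1=01011100 | 1Δ
t=2: Δ0=01011100 Δ1=01011110 Δ2=00111110 Δ3=10110110 Δ4=10111110 | 4Δ
t=3: Δ0=10111110 Δ1=10111100 | 1Δ
t=4: Δ0=10111100 Δ1=10111110 Δ2=11011110 Δ3=01011110 | 3Δ
t=5: Δ0=01011110 Δ1=01011100 | 1Δ
t=6: Δ0=01011100 Δ1=01011110 Δ2=00111110 Δ3=10110110 Δ4=10111110 | 4Δ
t=7: Δ0=10111110 Δ1=10111100 | 1Δ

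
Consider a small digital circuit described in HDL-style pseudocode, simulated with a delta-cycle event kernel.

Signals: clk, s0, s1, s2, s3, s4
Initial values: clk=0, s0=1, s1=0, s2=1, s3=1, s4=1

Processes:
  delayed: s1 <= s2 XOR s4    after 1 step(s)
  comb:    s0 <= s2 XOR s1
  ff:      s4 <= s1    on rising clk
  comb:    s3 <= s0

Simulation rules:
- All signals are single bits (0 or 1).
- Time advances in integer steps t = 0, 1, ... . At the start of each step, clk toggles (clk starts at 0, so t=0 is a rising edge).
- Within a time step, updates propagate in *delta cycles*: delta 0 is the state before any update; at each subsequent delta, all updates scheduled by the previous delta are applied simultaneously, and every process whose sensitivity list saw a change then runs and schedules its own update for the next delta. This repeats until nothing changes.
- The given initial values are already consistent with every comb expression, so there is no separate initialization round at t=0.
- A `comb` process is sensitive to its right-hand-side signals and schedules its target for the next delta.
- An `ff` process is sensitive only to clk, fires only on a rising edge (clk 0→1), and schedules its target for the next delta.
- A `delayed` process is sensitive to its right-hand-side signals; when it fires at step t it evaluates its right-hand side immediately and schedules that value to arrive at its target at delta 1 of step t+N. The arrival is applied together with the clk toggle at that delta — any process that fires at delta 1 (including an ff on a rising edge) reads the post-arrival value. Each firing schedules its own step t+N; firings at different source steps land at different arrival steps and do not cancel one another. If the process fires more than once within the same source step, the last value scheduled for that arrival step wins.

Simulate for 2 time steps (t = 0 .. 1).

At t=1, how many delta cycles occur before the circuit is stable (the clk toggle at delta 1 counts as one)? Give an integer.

t=0 Δ0: s3=1 s2=1 s0=1 s4=1 s1=0 clk=0
  Δ1: clk:0→1
  Δ2: s4:1→0
  (2Δ to stable)
t=1 Δ0: s3=1 s2=1 s0=1 s4=0 s1=0 clk=1
  Δ1: s1:0→1, clk:1→0
  Δ2: s0:1→0
  Δ3: s3:1→0
  (3Δ to stable)

3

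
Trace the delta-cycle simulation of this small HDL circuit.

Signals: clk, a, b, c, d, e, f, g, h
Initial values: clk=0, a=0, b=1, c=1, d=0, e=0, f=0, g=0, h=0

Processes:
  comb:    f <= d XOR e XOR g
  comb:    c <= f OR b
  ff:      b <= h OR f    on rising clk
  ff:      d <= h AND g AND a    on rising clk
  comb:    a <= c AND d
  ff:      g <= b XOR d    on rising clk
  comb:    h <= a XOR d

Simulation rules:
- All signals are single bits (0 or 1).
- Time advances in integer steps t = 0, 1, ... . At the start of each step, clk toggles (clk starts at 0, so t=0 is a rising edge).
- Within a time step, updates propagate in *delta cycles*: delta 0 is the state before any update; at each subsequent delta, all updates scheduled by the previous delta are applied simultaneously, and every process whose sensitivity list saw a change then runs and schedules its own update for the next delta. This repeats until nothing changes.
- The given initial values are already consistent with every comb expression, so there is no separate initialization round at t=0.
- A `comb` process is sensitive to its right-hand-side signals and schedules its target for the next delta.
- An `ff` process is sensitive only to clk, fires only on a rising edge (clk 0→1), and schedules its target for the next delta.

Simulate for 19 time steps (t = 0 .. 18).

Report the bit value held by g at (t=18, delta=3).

t=0 Δ0: b=1 f=0 h=0 d=0 e=0 clk=0 c=1 a=0 g=0
  Δ1: clk:0→1
  Δ2: b:1→0, g:0→1
  Δ3: f:0→1, c:1→0
  Δ4: c:0→1
  (4Δ to stable)
t=1 Δ0: b=0 f=1 h=0 d=0 e=0 clk=1 c=1 a=0 g=1
  Δ1: clk:1→0
  (1Δ to stable)
t=2 Δ0: b=0 f=1 h=0 d=0 e=0 clk=0 c=1 a=0 g=1
  Δ1: clk:0→1
  Δ2: b:0→1, g:1→0
  Δ3: f:1→0
  (3Δ to stable)
t=3 Δ0: b=1 f=0 h=0 d=0 e=0 clk=1 c=1 a=0 g=0
  Δ1: clk:1→0
  (1Δ to stable)
t=4 Δ0: b=1 f=0 h=0 d=0 e=0 clk=0 c=1 a=0 g=0
  Δ1: clk:0→1
  Δ2: b:1→0, g:0→1
  Δ3: f:0→1, c:1→0
  Δ4: c:0→1
  (4Δ to stable)
t=5 Δ0: b=0 f=1 h=0 d=0 e=0 clk=1 c=1 a=0 g=1
  Δ1: clk:1→0
  (1Δ to stable)
t=6 Δ0: b=0 f=1 h=0 d=0 e=0 clk=0 c=1 a=0 g=1
  Δ1: clk:0→1
  Δ2: b:0→1, g:1→0
  Δ3: f:1→0
  (3Δ to stable)
t=7 Δ0: b=1 f=0 h=0 d=0 e=0 clk=1 c=1 a=0 g=0
  Δ1: clk:1→0
  (1Δ to stable)
t=8 Δ0: b=1 f=0 h=0 d=0 e=0 clk=0 c=1 a=0 g=0
  Δ1: clk:0→1
  Δ2: b:1→0, g:0→1
  Δ3: f:0→1, c:1→0
  Δ4: c:0→1
  (4Δ to stable)
t=9 Δ0: b=0 f=1 h=0 d=0 e=0 clk=1 c=1 a=0 g=1
  Δ1: clk:1→0
  (1Δ to stable)
t=10 Δ0: b=0 f=1 h=0 d=0 e=0 clk=0 c=1 a=0 g=1
  Δ1: clk:0→1
  Δ2: b:0→1, g:1→0
  Δ3: f:1→0
  (3Δ to stable)
t=11 Δ0: b=1 f=0 h=0 d=0 e=0 clk=1 c=1 a=0 g=0
  Δ1: clk:1→0
  (1Δ to stable)
t=12 Δ0: b=1 f=0 h=0 d=0 e=0 clk=0 c=1 a=0 g=0
  Δ1: clk:0→1
  Δ2: b:1→0, g:0→1
  Δ3: f:0→1, c:1→0
  Δ4: c:0→1
  (4Δ to stable)
t=13 Δ0: b=0 f=1 h=0 d=0 e=0 clk=1 c=1 a=0 g=1
  Δ1: clk:1→0
  (1Δ to stable)
t=14 Δ0: b=0 f=1 h=0 d=0 e=0 clk=0 c=1 a=0 g=1
  Δ1: clk:0→1
  Δ2: b:0→1, g:1→0
  Δ3: f:1→0
  (3Δ to stable)
t=15 Δ0: b=1 f=0 h=0 d=0 e=0 clk=1 c=1 a=0 g=0
  Δ1: clk:1→0
  (1Δ to stable)
t=16 Δ0: b=1 f=0 h=0 d=0 e=0 clk=0 c=1 a=0 g=0
  Δ1: clk:0→1
  Δ2: b:1→0, g:0→1
  Δ3: f:0→1, c:1→0
  Δ4: c:0→1
  (4Δ to stable)
t=17 Δ0: b=0 f=1 h=0 d=0 e=0 clk=1 c=1 a=0 g=1
  Δ1: clk:1→0
  (1Δ to stable)
t=18 Δ0: b=0 f=1 h=0 d=0 e=0 clk=0 c=1 a=0 g=1
  Δ1: clk:0→1
  Δ2: b:0→1, g:1→0
  Δ3: f:1→0
  (3Δ to stable)

0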